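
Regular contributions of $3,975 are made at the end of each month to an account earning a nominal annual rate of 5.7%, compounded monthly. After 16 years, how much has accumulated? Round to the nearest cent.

Periodic rate i = 0.057/12 = 0.00475; n = 16 × 12 = 192 periods.
FV = PMT · [(1+i)^n − 1] / i = 3975 · 312.405715 = 1,241,812.7176

$1,241,812.72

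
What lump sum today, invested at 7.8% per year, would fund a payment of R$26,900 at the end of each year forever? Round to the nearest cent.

R$344,871.79

PV = C/r = 26900/0.078 = 344,871.7949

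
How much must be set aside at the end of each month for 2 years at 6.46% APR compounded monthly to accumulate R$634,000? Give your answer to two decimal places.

R$24,817.83

Periodic rate i = 0.0646/12 = 0.00538333; n = 2 × 12 = 24 periods.
PMT = 634000 / ( [(1+0.00538333)^24 − 1] / 0.00538333 ) = 634000 / 25.546150 = 24,817.8295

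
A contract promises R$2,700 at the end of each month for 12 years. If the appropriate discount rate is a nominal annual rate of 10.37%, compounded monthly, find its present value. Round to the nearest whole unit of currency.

R$221,939

i = 0.1037/12 = 0.00864167 per month; n = 12·12 = 144.
PV = 2700 × [1 − (1+0.00864167)^(−144)] / 0.00864167 = 2700 × 82.199638 = 221,939.0238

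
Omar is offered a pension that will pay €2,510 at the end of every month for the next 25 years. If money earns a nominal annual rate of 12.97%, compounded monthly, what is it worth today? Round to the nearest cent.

i = 0.1297/12 = 0.0108083 per month; n = 25·12 = 300.
Annuity factor a(300|0.0108083) = 88.843326; PV = 2510 × 88.843326 = 222,996.7485

€222,996.75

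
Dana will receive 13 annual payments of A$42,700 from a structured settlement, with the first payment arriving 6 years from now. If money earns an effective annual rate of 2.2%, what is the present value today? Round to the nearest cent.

PV at t=5 (ordinary 13-year annuity): 42700 × a(13|0.022) = 42700 × 11.200200 = 478,248.5382
Discount back 5 years: 478,248.5382 × (1+0.022)^(−5) = 478,248.5382 × 0.896903 = 428,942.5925

A$428,942.59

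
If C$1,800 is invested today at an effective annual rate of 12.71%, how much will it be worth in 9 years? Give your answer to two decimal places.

FV = PV·(1+i)^n = 1,800 × 2.935365 = 5,283.6562

C$5,283.66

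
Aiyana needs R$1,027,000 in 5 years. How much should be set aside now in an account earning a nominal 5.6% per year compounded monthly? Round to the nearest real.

With 12 periods per year: i = 0.00466667, n = 60.
Discount factor = (1+0.00466667)^(−60) = 0.756276; PV = 1,027,000 × 0.756276 = 776,695.6057

R$776,696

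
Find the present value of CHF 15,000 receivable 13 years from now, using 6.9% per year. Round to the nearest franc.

CHF 6,301

Discount factor = (1+0.069)^(−13) = 0.420039; PV = 15,000 × 0.420039 = 6,300.5881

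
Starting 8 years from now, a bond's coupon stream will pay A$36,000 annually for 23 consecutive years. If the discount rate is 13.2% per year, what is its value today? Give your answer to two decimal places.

PV at t=7 (ordinary 23-year annuity): 36000 × a(23|0.132) = 36000 × 7.138278 = 256,977.9910
PV₀ = 256,977.9910 / (1+0.132)^7 = 256,977.9910 / 2.381908 = 107,887.4533

A$107,887.45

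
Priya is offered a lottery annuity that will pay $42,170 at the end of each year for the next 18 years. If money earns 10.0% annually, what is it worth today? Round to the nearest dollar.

$345,854

PV = PMT · [1 − (1+i)^(−n)] / i = 42170 · 8.201412 = 345,853.5483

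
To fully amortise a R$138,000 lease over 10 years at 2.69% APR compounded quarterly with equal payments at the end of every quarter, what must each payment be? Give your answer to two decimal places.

R$3,946.32

Periodic rate i = 0.0269/4 = 0.006725; n = 10 × 4 = 40 periods.
Annuity-PV factor = 34.969270; PMT = 138000 / 34.969270 = 3,946.3220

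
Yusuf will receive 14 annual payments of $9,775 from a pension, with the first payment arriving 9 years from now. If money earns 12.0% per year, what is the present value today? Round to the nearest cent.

Value one period before first payment (t=8): 9775 × [1 − (1+0.12)^(−14)] / 0.12 = 9775 × 6.628168 = 64,790.3444
Discount back 8 years: 64,790.3444 × (1+0.12)^(−8) = 64,790.3444 × 0.403883 = 26,167.7335

$26,167.73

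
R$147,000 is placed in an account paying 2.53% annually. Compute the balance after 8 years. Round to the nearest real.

R$179,525

FV = PV·(1+i)^n = 147,000 × 1.221259 = 179,525.0241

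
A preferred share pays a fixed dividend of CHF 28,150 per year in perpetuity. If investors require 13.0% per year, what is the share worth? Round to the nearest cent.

CHF 216,538.46

PV = PMT / i = 28150 / 0.13 = 216,538.4615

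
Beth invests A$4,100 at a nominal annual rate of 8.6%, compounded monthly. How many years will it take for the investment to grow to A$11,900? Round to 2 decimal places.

12.43 years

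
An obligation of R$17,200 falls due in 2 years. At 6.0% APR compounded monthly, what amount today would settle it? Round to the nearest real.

i = 0.06/12 = 0.005 per month; n = 2·12 = 24.
PV = 17,200 / (1 + 0.005)^24 = 17,200 / 1.127160 = 15,259.5935

R$15,260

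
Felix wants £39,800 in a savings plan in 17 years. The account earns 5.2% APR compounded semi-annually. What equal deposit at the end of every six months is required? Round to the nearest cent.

£742.66

i = 0.052/2 = 0.026 per half-year; n = 17·2 = 34.
PMT = 39800 / ( [(1+0.026)^34 − 1] / 0.026 ) = 39800 / 53.591244 = 742.6586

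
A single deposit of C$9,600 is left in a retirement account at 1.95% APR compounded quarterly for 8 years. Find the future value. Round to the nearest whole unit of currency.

C$11,216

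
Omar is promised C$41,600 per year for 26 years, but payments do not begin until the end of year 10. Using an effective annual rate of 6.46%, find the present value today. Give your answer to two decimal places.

C$294,591.37

Value one period before first payment (t=9): 41600 × [1 − (1+0.0646)^(−26)] / 0.0646 = 41600 × 12.439555 = 517,485.4845
Discount back 9 years: 517,485.4845 × (1+0.0646)^(−9) = 517,485.4845 × 0.569275 = 294,591.3671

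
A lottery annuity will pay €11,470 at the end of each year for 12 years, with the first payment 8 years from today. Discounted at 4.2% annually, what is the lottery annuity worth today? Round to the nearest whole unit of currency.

€79,781

Value one period before first payment (t=7): 11470 × [1 − (1+0.042)^(−12)] / 0.042 = 11470 × 9.277099 = 106,408.3265
Discount back 7 years: 106,408.3265 × (1+0.042)^(−7) = 106,408.3265 × 0.749766 = 79,781.3866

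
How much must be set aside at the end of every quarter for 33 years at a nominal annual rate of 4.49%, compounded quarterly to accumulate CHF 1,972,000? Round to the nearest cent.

With 4 periods per year: i = 0.011225, n = 132.
PMT = 1.972e+06 / ( [(1+0.011225)^132 − 1] / 0.011225 ) = 1.972e+06 / 299.710203 = 6,579.6893

CHF 6,579.69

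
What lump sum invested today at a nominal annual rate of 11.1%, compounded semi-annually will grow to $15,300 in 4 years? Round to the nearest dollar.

$9,932

i = 0.111/2 = 0.0555 per half-year; n = 4·2 = 8.
PV = 15,300 / (1 + 0.0555)^8 = 15,300 / 1.540515 = 9,931.7443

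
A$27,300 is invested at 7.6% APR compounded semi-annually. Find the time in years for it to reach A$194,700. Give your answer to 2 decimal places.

Periodic rate i = 0.076/2 = 0.038.
(1+i)^n = 194700/27300 = 7.13187, so n = ln 7.13187 / ln 1.038 = 52.6755 half-years
= 52.6755/2 years

26.34 years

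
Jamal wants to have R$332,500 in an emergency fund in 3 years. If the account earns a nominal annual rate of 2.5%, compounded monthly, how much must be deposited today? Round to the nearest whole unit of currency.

R$308,499

With 12 periods per year: i = 0.00208333, n = 36.
Discount factor = (1+0.00208333)^(−36) = 0.927816; PV = 332,500 × 0.927816 = 308,498.7763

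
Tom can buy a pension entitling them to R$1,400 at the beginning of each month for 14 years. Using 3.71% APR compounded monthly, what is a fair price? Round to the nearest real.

Periodic rate i = 0.0371/12 = 0.00309167; n = 14 × 12 = 168 periods.
PV = PMT · [1 − (1+i)^(−n)] / i × (1+i) = 1400 · 131.287382 = 183,802.3350
(Beginning-of-period payments → annuity-due factor ×(1+i).)

R$183,802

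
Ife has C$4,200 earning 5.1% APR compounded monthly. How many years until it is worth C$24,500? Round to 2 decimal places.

Periodic rate i = 0.051/12 = 0.00425.
n = ln(24500/4200) / ln(1+0.00425) = ln(5.83333) / 0.004241 = 415.8432 months
= 415.8432/12 years

34.65 years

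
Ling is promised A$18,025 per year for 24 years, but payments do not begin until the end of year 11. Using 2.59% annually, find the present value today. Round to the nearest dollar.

PV at t=10 (ordinary 24-year annuity): 18025 × a(24|0.0259) = 18025 × 17.708439 = 319,194.6163
Discount back 10 years: 319,194.6163 × (1+0.0259)^(−10) = 319,194.6163 × 0.774372 = 247,175.4079

A$247,175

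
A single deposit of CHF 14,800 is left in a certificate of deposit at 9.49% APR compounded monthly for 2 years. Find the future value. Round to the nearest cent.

Periodic rate i = 0.0949/12 = 0.00790833; n = 2 × 12 = 24 periods.
14,800 × (1+0.00790833)^24 = 14,800 × 1.208106 = 17,879.9614

CHF 17,879.96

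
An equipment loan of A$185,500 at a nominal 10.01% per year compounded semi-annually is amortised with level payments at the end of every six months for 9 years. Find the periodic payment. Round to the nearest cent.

With 2 periods per year: i = 0.05005, n = 18.
PMT = 185500 / ( [1 − (1+0.05005)^(−18)] / 0.05005 ) = 185500 / 11.685022 = 15,875.0238

A$15,875.02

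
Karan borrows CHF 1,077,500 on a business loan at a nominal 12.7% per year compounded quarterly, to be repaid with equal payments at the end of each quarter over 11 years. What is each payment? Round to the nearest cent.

Periodic rate i = 0.127/4 = 0.03175; n = 11 × 4 = 44 periods.
PMT = 1.0775e+06 / ( [1 − (1+0.03175)^(−44)] / 0.03175 ) = 1.0775e+06 / 23.534850 = 45,783.1689

CHF 45,783.17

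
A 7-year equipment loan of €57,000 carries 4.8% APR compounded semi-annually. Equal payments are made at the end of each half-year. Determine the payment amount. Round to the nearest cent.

€4,841.87

Periodic rate i = 0.048/2 = 0.024; n = 7 × 2 = 14 periods.
PMT = 57000 / ( [1 − (1+0.024)^(−14)] / 0.024 ) = 57000 / 11.772299 = 4,841.8748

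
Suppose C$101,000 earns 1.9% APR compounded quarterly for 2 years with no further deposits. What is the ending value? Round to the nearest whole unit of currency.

C$104,902

With 4 periods per year: i = 0.00475, n = 8.
FV = 101,000 × (1 + 0.00475)^8 = 104,902.4165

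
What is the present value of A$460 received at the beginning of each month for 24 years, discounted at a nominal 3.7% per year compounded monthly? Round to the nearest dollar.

A$87,988

With 12 periods per year: i = 0.00308333, n = 288.
PV = PMT · [1 − (1+i)^(−n)] / i × (1+i) = 460 · 191.277550 = 87,987.6732
(Beginning-of-period payments → annuity-due factor ×(1+i).)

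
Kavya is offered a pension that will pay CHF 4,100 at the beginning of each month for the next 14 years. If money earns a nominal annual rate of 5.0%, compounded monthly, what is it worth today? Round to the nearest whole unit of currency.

CHF 496,710

Periodic rate i = 0.05/12 = 0.00416667; n = 14 × 12 = 168 periods.
PV = 4100 × [1 − (1+0.00416667)^(−168)] / 0.00416667 × (1+i) = 4100 × 121.148769 = 496,709.9546
(annuity-due: payments at period start, so ×(1+i).)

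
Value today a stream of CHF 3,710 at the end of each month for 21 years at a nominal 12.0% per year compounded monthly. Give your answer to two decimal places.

Periodic rate i = 0.12/12 = 0.01; n = 21 × 12 = 252 periods.
PV = PMT · [1 − (1+i)^(−n)] / i = 3710 · 91.852698 = 340,773.5101

CHF 340,773.51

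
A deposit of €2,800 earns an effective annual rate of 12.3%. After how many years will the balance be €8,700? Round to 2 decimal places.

9.77 years

(1+i)^n = 8700/2800 = 3.10714, so n = ln 3.10714 / ln 1.123 = 9.7730 years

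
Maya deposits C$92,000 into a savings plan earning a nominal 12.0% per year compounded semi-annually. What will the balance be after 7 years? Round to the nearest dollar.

C$208,003

i = 0.12/2 = 0.06 per half-year; n = 7·2 = 14.
FV = 92,000 × (1 + 0.06)^14 = 208,003.1639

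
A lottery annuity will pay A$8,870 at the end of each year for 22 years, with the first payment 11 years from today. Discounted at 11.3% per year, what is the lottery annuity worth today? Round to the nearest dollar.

A$24,356

Value one period before first payment (t=10): 8870 × [1 − (1+0.113)^(−22)] / 0.113 = 8870 × 8.010044 = 71,049.0861
Discount back 10 years: 71,049.0861 × (1+0.113)^(−10) = 71,049.0861 × 0.342806 = 24,356.0498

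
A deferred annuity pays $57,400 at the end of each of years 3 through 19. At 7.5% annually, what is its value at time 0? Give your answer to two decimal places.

$468,585.65

Value one period before first payment (t=2): 57400 × [1 − (1+0.075)^(−17)] / 0.075 = 57400 × 9.433960 = 541,509.2901
Discount back 2 years: 541,509.2901 × (1+0.075)^(−2) = 541,509.2901 × 0.865333 = 468,585.6485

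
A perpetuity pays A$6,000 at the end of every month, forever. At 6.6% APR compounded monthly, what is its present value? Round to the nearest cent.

A$1,090,909.09

Periodic rate i = 0.066/12 = 0.0055.
PV = PMT / i = 6000 / 0.0055 = 1,090,909.0909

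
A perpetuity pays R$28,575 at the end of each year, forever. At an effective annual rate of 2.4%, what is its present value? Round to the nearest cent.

R$1,190,625.00

PV = C/r = 28575/0.024 = 1,190,625.0000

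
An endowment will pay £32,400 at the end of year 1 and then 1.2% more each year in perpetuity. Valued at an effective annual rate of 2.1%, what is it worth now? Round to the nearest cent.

PV = D₁/(r − g) = 32400/(0.021 − 0.012) = 3,600,000.0000

£3,600,000.00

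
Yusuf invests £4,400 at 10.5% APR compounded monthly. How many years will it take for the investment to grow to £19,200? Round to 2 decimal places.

14.09 years

Periodic rate i = 0.105/12 = 0.00875.
(1+i)^n = 19200/4400 = 4.36364, so n = ln 4.36364 / ln 1.00875 = 169.1134 months
= 169.1134/12 years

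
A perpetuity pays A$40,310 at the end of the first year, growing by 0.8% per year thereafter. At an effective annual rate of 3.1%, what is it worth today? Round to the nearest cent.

PV = PMT / (i − g) = 40310 / (0.031 − 0.008) = 40310 / 0.023000 = 1,752,608.6957

A$1,752,608.70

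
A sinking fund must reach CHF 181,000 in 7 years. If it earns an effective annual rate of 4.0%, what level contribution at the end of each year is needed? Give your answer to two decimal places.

CHF 22,916.34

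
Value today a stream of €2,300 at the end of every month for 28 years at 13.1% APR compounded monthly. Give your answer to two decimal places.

€205,200.74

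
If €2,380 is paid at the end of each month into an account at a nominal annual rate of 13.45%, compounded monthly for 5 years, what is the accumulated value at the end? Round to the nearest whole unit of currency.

With 12 periods per year: i = 0.0112083, n = 60.
Accumulation factor s(60|0.0112083) = 84.920196; FV = 2380 × 84.920196 = 202,110.0656

€202,110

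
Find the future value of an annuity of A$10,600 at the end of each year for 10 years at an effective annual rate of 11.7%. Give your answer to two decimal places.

A$183,339.36

FV = 10600 × [(1+0.117)^10 − 1] / 0.117 = 10600 × 17.296167 = 183,339.3650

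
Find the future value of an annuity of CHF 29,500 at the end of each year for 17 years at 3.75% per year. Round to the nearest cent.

Accumulation factor s(17|0.0375) = 23.194969; FV = 29500 × 23.194969 = 684,251.5948

CHF 684,251.59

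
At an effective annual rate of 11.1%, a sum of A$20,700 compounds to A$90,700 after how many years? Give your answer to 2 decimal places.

14.04 years

n = ln(90700/20700) / ln(1+0.111) = ln(4.38164) / 0.105261 = 14.0359 years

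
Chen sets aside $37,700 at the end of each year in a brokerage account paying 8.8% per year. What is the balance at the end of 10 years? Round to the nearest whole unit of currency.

$567,335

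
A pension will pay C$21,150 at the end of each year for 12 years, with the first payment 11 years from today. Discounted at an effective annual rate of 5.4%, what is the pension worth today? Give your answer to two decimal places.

C$108,331.60

Value one period before first payment (t=10): 21150 × [1 − (1+0.054)^(−12)] / 0.054 = 21150 × 8.666643 = 183,299.5024
PV₀ = 183,299.5024 / (1+0.054)^10 = 183,299.5024 / 1.692022 = 108,331.6049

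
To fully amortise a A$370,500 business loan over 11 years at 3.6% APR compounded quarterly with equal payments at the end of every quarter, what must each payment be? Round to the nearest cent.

A$10,234.80

i = 0.036/4 = 0.009 per quarter; n = 11·4 = 44.
Annuity-PV factor = 36.200011; PMT = 370500 / 36.200011 = 10,234.8036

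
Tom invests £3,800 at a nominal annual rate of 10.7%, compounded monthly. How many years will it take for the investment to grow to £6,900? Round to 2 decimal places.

5.60 years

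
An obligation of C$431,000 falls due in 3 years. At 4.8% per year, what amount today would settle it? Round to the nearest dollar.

C$374,450

PV = FV·(1+i)^(−n) = 431,000 × 0.868793 = 374,449.6442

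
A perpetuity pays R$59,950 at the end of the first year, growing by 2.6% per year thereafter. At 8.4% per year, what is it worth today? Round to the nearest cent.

R$1,033,620.69

PV = D₁/(r − g) = 59950/(0.084 − 0.026) = 1,033,620.6897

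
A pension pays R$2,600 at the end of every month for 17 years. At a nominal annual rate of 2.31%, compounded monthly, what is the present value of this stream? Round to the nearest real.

i = 0.0231/12 = 0.001925 per month; n = 17·12 = 204.
PV = 2600 × [1 − (1+0.001925)^(−204)] / 0.001925 = 2600 × 168.578583 = 438,304.3163

R$438,304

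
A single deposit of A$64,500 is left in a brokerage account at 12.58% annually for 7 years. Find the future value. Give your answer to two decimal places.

64,500 × (1+0.1258)^7 = 64,500 × 2.292074 = 147,838.7987

A$147,838.80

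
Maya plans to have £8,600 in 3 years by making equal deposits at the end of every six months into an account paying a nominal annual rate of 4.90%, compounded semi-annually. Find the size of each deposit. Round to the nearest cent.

i = 0.049/2 = 0.0245 per half-year; n = 3·2 = 6.
PMT = 8600 / ( [(1+0.0245)^6 − 1] / 0.0245 ) = 8600 / 6.379728 = 1,348.0199

£1,348.02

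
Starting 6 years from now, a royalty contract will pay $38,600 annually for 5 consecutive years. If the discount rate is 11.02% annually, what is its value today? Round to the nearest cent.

PV at t=5 (ordinary 5-year annuity): 38600 × a(5|0.1102) = 38600 × 3.694038 = 142,589.8795
Discount back 5 years: 142,589.8795 × (1+0.1102)^(−5) = 142,589.8795 × 0.592917 = 84,543.9602

$84,543.96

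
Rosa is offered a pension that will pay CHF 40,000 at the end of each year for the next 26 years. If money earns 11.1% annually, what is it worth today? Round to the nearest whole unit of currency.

CHF 337,017

Annuity factor a(26|0.111) = 8.425414; PV = 40000 × 8.425414 = 337,016.5643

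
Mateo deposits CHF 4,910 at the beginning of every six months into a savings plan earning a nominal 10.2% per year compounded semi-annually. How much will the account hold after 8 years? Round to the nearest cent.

i = 0.102/2 = 0.051 per half-year; n = 8·2 = 16.
FV = 4910 × [(1+0.051)^16 − 1] / 0.051 × (1+i) = 4910 × 25.066888 = 123,078.4184
Payments are at the start of each period, so multiply by (1+i).

CHF 123,078.42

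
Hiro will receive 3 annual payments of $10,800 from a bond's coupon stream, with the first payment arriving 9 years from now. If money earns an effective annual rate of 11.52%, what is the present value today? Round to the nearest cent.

PV at t=8 (ordinary 3-year annuity): 10800 × a(3|0.1152) = 10800 × 2.421782 = 26,155.2456
Discount back 8 years: 26,155.2456 × (1+0.1152)^(−8) = 26,155.2456 × 0.418002 = 10,932.9338

$10,932.93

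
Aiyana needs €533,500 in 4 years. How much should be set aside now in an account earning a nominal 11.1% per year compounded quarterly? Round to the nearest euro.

€344,298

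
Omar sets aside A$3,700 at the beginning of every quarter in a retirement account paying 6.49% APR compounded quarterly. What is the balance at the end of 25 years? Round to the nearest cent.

A$927,019.18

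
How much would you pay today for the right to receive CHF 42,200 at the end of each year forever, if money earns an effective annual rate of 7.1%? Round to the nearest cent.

PV = C/r = 42200/0.071 = 594,366.1972

CHF 594,366.20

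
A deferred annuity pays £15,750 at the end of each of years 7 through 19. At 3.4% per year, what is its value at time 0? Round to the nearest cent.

£133,613.39

PV at t=6 (ordinary 13-year annuity): 15750 × a(13|0.034) = 15750 × 10.367944 = 163,295.1214
Discount back 6 years: 163,295.1214 × (1+0.034)^(−6) = 163,295.1214 × 0.818233 = 133,613.3883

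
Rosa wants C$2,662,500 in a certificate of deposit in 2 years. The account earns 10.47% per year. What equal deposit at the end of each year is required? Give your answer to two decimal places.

C$1,265,025.89

FV-annuity factor = 2.104700; PMT = 2.6625e+06 / 2.104700 = 1,265,025.8944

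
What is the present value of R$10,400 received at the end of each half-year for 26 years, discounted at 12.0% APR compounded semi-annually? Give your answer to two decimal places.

i = 0.12/2 = 0.06 per half-year; n = 26·2 = 52.
Annuity factor a(52|0.06) = 15.861393; PV = 10400 × 15.861393 = 164,958.4822

R$164,958.48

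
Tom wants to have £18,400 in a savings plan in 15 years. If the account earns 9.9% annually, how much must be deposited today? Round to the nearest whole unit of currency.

PV = 18,400 / (1 + 0.099)^15 = 18,400 / 4.120647 = 4,465.3185

£4,465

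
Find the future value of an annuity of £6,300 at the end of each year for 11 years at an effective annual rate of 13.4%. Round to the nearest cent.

FV = 6300 × [(1+0.134)^11 − 1] / 0.134 = 6300 × 22.297716 = 140,475.6109

£140,475.61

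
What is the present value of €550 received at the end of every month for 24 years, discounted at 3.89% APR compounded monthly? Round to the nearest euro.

Periodic rate i = 0.0389/12 = 0.00324167; n = 24 × 12 = 288 periods.
PV = PMT · [1 − (1+i)^(−n)] / i = 550 · 187.024185 = 102,863.3017

€102,863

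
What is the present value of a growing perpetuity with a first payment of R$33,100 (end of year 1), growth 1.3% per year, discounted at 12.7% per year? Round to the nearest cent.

R$290,350.88

PV = D₁/(r − g) = 33100/(0.127 − 0.013) = 290,350.8772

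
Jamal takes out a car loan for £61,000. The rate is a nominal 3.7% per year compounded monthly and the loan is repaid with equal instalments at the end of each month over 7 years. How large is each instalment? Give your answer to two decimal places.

Periodic rate i = 0.037/12 = 0.00308333; n = 7 × 12 = 84 periods.
Annuity-PV factor = 73.903578; PMT = 61000 / 73.903578 = 825.3998

£825.40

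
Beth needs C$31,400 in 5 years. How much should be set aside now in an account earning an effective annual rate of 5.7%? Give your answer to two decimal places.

Discount factor = (1+0.057)^(−5) = 0.757923; PV = 31,400 × 0.757923 = 23,798.7809

C$23,798.78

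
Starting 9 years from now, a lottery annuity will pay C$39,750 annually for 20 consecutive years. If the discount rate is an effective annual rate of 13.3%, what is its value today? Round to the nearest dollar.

PV at t=8 (ordinary 20-year annuity): 39750 × a(20|0.133) = 39750 × 6.899997 = 274,274.8886
PV₀ = 274,274.8886 / (1+0.133)^8 = 274,274.8886 / 2.715434 = 101,005.9060

C$101,006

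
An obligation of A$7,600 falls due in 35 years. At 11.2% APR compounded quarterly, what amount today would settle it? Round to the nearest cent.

A$159.14

i = 0.112/4 = 0.028 per quarter; n = 35·4 = 140.
Discount factor = (1+0.028)^(−140) = 0.020939; PV = 7,600 × 0.020939 = 159.1393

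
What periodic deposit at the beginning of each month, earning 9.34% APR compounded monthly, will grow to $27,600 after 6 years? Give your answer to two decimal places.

$285.14

i = 0.0934/12 = 0.00778333 per month; n = 6·12 = 72.
FV-annuity factor × (1+i) = 96.796037; PMT = 27600 / 96.796037 = 285.1356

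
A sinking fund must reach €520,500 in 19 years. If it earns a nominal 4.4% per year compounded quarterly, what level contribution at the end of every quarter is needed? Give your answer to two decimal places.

€4,415.74

With 4 periods per year: i = 0.011, n = 76.
FV-annuity factor = 117.873912; PMT = 520500 / 117.873912 = 4,415.7353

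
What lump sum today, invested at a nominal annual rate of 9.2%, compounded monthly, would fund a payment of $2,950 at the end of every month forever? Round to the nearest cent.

$384,782.61

Periodic rate i = 0.092/12 = 0.00766667.
PV = PMT / i = 2950 / 0.00766667 = 384,782.6087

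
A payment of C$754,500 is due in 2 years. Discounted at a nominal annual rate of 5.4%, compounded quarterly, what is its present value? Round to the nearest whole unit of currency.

C$677,750

With 4 periods per year: i = 0.0135, n = 8.
PV = 754,500 / (1 + 0.0135)^8 = 754,500 / 1.113243 = 677,749.5219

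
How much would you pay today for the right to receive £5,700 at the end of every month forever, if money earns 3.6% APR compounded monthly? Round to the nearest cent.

£1,900,000.00

Periodic rate i = 0.036/12 = 0.003.
PV = C/r = 5700/0.003 = 1,900,000.0000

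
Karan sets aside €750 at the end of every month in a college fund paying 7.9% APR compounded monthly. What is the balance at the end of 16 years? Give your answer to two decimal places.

€287,649.02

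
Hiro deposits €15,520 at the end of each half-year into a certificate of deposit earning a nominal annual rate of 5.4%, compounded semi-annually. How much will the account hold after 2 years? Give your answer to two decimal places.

€64,639.80

Periodic rate i = 0.054/2 = 0.027; n = 2 × 2 = 4 periods.
FV = PMT · [(1+i)^n − 1] / i = 15520 · 4.164936 = 64,639.8018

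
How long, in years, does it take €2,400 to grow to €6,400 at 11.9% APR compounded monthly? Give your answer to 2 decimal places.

Periodic rate i = 0.119/12 = 0.00991667.
n = ln(6400/2400) / ln(1+0.00991667) = ln(2.66667) / 0.009868 = 99.3968 months
= 99.3968/12 years

8.28 years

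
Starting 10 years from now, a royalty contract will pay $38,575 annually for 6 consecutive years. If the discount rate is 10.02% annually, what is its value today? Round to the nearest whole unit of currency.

Value one period before first payment (t=9): 38575 × [1 − (1+0.1002)^(−6)] / 0.1002 = 38575 × 4.352709 = 167,905.7598
PV₀ = 167,905.7598 / (1+0.1002)^9 = 167,905.7598 / 2.361809 = 71,092.0158

$71,092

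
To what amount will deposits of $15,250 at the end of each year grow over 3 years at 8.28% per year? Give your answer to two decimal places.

$49,642.65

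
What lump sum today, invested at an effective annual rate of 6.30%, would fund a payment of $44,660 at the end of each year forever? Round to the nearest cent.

$708,888.89

PV = C/r = 44660/0.063 = 708,888.8889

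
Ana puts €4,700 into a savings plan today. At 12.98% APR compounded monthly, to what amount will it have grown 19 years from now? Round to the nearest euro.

€54,627

With 12 periods per year: i = 0.0108167, n = 228.
FV = 4,700 × (1 + 0.0108167)^228 = 54,626.5422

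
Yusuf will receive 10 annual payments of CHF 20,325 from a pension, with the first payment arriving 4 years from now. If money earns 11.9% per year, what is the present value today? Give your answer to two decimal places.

PV at t=3 (ordinary 10-year annuity): 20325 × a(10|0.119) = 20325 × 5.673427 = 115,312.4075
PV₀ = 115,312.4075 / (1+0.119)^3 = 115,312.4075 / 1.401168 = 82,297.3365

CHF 82,297.34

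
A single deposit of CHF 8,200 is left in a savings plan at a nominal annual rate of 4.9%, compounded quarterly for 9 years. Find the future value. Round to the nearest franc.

CHF 12,711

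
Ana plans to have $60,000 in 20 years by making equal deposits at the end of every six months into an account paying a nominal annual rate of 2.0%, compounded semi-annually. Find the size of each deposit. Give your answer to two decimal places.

$1,227.34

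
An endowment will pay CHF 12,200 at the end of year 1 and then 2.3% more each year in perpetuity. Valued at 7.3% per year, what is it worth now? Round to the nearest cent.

CHF 244,000.00

PV = PMT / (i − g) = 12200 / (0.073 − 0.023) = 12200 / 0.050000 = 244,000.0000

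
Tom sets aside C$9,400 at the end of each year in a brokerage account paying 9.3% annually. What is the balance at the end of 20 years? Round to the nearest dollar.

C$497,403

FV = 9400 × [(1+0.093)^20 − 1] / 0.093 = 9400 × 52.915177 = 497,402.6673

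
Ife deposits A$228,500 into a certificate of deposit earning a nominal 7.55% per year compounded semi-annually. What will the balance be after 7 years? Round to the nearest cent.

A$383,870.37

i = 0.0755/2 = 0.03775 per half-year; n = 7·2 = 14.
FV = PV·(1+i)^n = 228,500 × 1.679958 = 383,870.3716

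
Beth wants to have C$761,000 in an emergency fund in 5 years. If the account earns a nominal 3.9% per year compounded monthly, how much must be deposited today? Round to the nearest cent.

C$626,375.20

Periodic rate i = 0.039/12 = 0.00325; n = 5 × 12 = 60 periods.
PV = 761,000 / (1 + 0.00325)^60 = 761,000 / 1.214927 = 626,375.1971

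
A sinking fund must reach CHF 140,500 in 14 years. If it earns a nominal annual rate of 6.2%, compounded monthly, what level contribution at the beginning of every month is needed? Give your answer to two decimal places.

Periodic rate i = 0.062/12 = 0.00516667; n = 14 × 12 = 168 periods.
PMT = 140500 / ( [(1+0.00516667)^168 − 1] / 0.00516667 × (1+i) ) = 140500 / 267.858989 = 524.5297

CHF 524.53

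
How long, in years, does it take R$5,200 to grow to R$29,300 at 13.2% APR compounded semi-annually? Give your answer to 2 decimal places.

Periodic rate i = 0.132/2 = 0.066.
n = ln(29300/5200) / ln(1+0.066) = ln(5.63462) / 0.063913 = 27.0511 half-years
= 27.0511/2 years

13.53 years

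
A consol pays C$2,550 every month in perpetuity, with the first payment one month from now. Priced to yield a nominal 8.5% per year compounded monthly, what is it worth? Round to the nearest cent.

C$360,000.00

Periodic rate i = 0.085/12 = 0.00708333.
PV = PMT / i = 2550 / 0.00708333 = 360,000.0000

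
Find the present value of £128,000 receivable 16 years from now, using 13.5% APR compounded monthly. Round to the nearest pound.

With 12 periods per year: i = 0.01125, n = 192.
PV = 128,000 / (1 + 0.01125)^192 = 128,000 / 8.567195 = 14,940.7130

£14,941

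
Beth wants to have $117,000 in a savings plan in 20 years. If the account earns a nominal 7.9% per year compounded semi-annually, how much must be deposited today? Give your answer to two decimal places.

i = 0.079/2 = 0.0395 per half-year; n = 20·2 = 40.
PV = 117,000 / (1 + 0.0395)^40 = 117,000 / 4.709554 = 24,843.1187

$24,843.12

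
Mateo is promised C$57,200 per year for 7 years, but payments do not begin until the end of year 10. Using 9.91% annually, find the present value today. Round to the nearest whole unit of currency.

Value one period before first payment (t=9): 57200 × [1 − (1+0.0991)^(−7)] / 0.0991 = 57200 × 4.882878 = 279,300.6408
Discount back 9 years: 279,300.6408 × (1+0.0991)^(−9) = 279,300.6408 × 0.427233 = 119,326.5437

C$119,327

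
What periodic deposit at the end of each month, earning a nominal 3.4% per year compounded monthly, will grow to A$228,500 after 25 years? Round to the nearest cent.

A$484.29

Periodic rate i = 0.034/12 = 0.00283333; n = 25 × 12 = 300 periods.
FV-annuity factor = 471.824656; PMT = 228500 / 471.824656 = 484.2901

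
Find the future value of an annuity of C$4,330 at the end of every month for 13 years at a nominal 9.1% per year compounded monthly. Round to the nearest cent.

C$1,284,506.33

With 12 periods per year: i = 0.00758333, n = 156.
FV = PMT · [(1+i)^n − 1] / i = 4330 · 296.652733 = 1,284,506.3332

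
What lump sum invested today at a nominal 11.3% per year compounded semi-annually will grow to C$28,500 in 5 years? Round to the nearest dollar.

C$16,449

Periodic rate i = 0.113/2 = 0.0565; n = 5 × 2 = 10 periods.
PV = 28,500 / (1 + 0.0565)^10 = 28,500 / 1.732587 = 16,449.3918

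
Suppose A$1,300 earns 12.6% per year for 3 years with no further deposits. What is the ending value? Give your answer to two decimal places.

A$1,855.92

FV = 1,300 × (1 + 0.126)^3 = 1,855.9169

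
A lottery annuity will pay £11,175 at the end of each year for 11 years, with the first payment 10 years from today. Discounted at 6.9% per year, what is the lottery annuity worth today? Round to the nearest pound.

£46,195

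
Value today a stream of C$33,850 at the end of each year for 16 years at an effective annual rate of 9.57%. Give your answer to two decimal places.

PV = PMT · [1 − (1+i)^(−n)] / i = 33850 · 8.028172 = 271,753.6230

C$271,753.62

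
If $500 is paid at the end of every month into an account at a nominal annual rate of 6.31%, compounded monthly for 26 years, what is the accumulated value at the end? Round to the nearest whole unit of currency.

With 12 periods per year: i = 0.00525833, n = 312.
Accumulation factor s(312|0.00525833) = 786.587469; FV = 500 × 786.587469 = 393,293.7344

$393,294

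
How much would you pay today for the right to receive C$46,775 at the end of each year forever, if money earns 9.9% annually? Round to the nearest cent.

C$472,474.75

PV = PMT / i = 46775 / 0.099 = 472,474.7475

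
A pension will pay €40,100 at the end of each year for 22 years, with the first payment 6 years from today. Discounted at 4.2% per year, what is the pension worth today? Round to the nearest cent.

€462,853.89

Value one period before first payment (t=5): 40100 × [1 − (1+0.042)^(−22)] / 0.042 = 40100 × 14.178756 = 568,568.1334
PV₀ = 568,568.1334 / (1+0.042)^5 = 568,568.1334 / 1.228397 = 462,853.8924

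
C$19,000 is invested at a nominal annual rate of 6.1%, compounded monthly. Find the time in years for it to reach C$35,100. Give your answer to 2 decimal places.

Periodic rate i = 0.061/12 = 0.00508333.
(1+i)^n = 35100/19000 = 1.84737, so n = ln 1.84737 / ln 1.00508 = 121.0467 months
= 121.0467/12 years

10.09 years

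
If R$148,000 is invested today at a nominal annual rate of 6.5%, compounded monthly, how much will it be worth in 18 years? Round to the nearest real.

R$475,352

i = 0.065/12 = 0.00541667 per month; n = 18·12 = 216.
FV = 148,000 × (1 + 0.00541667)^216 = 475,351.6853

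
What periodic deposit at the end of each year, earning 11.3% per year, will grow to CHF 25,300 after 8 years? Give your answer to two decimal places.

PMT = 25300 / ( [(1+0.113)^8 − 1] / 0.113 ) = 25300 / 11.989730 = 2,110.1392

CHF 2,110.14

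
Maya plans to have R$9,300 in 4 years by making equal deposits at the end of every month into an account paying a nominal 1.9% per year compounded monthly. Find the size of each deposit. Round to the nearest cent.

Periodic rate i = 0.019/12 = 0.00158333; n = 4 × 12 = 48 periods.
FV-annuity factor = 49.830143; PMT = 9300 / 49.830143 = 186.6340

R$186.63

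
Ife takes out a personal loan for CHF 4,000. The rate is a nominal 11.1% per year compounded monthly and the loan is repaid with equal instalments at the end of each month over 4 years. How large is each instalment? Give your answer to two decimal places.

CHF 103.58

With 12 periods per year: i = 0.00925, n = 48.
Annuity-PV factor = 38.618817; PMT = 4000 / 38.618817 = 103.5764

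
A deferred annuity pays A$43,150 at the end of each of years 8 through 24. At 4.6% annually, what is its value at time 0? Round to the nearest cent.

PV at t=7 (ordinary 17-year annuity): 43150 × a(17|0.046) = 43150 × 11.618594 = 501,342.3325
Discount back 7 years: 501,342.3325 × (1+0.046)^(−7) = 501,342.3325 × 0.729925 = 365,942.2766

A$365,942.28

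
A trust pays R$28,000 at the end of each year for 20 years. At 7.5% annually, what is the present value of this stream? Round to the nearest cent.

Annuity factor a(20|0.075) = 10.194491; PV = 28000 × 10.194491 = 285,445.7581

R$285,445.76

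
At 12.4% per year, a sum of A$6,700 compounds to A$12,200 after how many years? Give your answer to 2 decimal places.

5.13 years

(1+i)^n = 12200/6700 = 1.82090, so n = ln 1.82090 / ln 1.124 = 5.1271 years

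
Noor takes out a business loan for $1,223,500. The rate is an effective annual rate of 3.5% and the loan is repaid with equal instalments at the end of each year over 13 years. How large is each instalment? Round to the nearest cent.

$118,754.83

PMT = 1.2235e+06 / ( [1 − (1+0.035)^(−13)] / 0.035 ) = 1.2235e+06 / 10.302738 = 118,754.8341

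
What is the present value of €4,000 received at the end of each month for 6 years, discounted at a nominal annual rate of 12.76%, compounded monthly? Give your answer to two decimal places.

€200,524.78

i = 0.1276/12 = 0.0106333 per month; n = 6·12 = 72.
PV = PMT · [1 − (1+i)^(−n)] / i = 4000 · 50.131196 = 200,524.7839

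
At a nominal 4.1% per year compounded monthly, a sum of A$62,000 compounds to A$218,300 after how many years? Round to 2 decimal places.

Periodic rate i = 0.041/12 = 0.00341667.
n = ln(218300/62000) / ln(1+0.00341667) = ln(3.52097) / 0.003411 = 369.0395 months
= 369.0395/12 years

30.75 years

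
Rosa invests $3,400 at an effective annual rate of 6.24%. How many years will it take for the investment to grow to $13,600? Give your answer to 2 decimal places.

22.90 years

n = ln(13600/3400) / ln(1+0.0624) = ln(4.00000) / 0.060530 = 22.9024 years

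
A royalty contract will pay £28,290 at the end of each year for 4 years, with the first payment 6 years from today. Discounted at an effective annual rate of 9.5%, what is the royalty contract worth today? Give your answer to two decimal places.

£57,586.42

Value one period before first payment (t=5): 28290 × [1 − (1+0.095)^(−4)] / 0.095 = 28290 × 3.204481 = 90,654.7709
Discount back 5 years: 90,654.7709 × (1+0.095)^(−5) = 90,654.7709 × 0.635228 = 57,586.4185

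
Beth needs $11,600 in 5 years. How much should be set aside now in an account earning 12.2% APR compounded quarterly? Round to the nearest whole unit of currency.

$6,361

Periodic rate i = 0.122/4 = 0.0305; n = 5 × 4 = 20 periods.
Discount factor = (1+0.0305)^(−20) = 0.548328; PV = 11,600 × 0.548328 = 6,360.5997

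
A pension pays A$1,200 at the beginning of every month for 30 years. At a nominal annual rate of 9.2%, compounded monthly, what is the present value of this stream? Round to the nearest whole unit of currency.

i = 0.092/12 = 0.00766667 per month; n = 30·12 = 360.
PV = PMT · [1 − (1+i)^(−n)] / i × (1+i) = 1200 · 123.028015 = 147,633.6184
Payments are at the start of each period, so multiply by (1+i).

A$147,634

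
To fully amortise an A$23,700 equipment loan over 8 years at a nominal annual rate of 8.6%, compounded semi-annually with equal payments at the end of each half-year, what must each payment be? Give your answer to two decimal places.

A$2,079.20

Periodic rate i = 0.086/2 = 0.043; n = 8 × 2 = 16 periods.
Annuity-PV factor = 11.398601; PMT = 23700 / 11.398601 = 2,079.2025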